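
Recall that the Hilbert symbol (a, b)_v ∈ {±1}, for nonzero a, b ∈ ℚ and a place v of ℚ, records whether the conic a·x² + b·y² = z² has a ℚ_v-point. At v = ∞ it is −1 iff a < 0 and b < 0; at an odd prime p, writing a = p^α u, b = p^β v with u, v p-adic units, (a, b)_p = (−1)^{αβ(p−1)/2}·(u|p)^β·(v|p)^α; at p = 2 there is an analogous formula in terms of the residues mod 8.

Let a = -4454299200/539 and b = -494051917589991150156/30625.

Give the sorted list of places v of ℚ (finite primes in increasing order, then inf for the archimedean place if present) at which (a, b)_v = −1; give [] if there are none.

[3, inf]

Mod squares: a ≡ -627, b ≡ -51. Check v ∈ {∞, 2, 3, 5, 7, 11, 13, 17, 19, 43}.
v=13: a=13^2·(≡4), b=13^6·(≡10) mod 13; (4|13)=+1, (10|13)=+1; (−1)^{2·6·6}·(+1)^6·(+1)^2 = +1.
v=∞: -627 < 0 and -51 < 0  ⇒  (a,b)_∞ = -1.
v=43: a=43^0·(≡29), b=43^2·(≡31) mod 43; (29|43)=-1, (31|43)=+1; (−1)^{0·2·21}·(-1)^2·(+1)^0 = +1.
v=5: a=5^2·(≡3), b=5^-4·(≡1) mod 5; (3|5)=-1, (1|5)=+1; (−1)^{2·-4·2}·(-1)^-4·(+1)^2 = +1.
v=11: a=11^-1·(≡9), b=11^0·(≡3) mod 11; (9|11)=+1, (3|11)=+1; (−1)^{-1·0·5}·(+1)^0·(+1)^-1 = +1.
v=3: a=3^1·(≡1), b=3^3·(≡1) mod 3; (1|3)=+1, (1|3)=+1; (−1)^{1·3·1}·(+1)^3·(+1)^1 = -1.
v=17: a=17^2·(≡1), b=17^5·(≡5) mod 17; (1|17)=+1, (5|17)=-1; (−1)^{2·5·8}·(+1)^5·(-1)^2 = +1.
v=2: v_2(a)=6, v_2(b)=2; units ≡ 5, 5 (mod 8); ε·ε+αω+βω = 0·0+6·1+2·1 ≡ 0  ⇒  (a,b)_2 = +1.
v=7: a=7^-2·(≡5), b=7^-2·(≡5) mod 7; (5|7)=-1, (5|7)=-1; (−1)^{-2·-2·3}·(-1)^-2·(-1)^-2 = +1.
v=19: a=19^1·(≡11), b=19^2·(≡6) mod 19; (11|19)=+1, (6|19)=+1; (−1)^{1·2·9}·(+1)^2·(+1)^1 = +1.
Ram(-627, -51) = {3, ∞}; no ℚ_3-point on the conic.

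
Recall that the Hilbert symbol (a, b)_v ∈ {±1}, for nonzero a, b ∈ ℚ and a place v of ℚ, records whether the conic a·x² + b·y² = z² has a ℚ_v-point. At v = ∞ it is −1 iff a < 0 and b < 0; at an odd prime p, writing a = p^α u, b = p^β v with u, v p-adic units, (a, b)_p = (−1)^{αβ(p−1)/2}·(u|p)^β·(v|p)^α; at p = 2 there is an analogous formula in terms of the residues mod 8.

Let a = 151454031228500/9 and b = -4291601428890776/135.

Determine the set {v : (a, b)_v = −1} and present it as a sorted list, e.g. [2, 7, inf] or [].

Mod squares: a ≡ 482885, b ≡ -9699690. Check v ∈ {∞, 2, 3, 5, 7, 11, 13, 17, 19, 23}.
v=7: a=7^2·(≡4), b=7^3·(≡1) mod 7; (4|7)=+1, (1|7)=+1; (−1)^{2·3·3}·(+1)^3·(+1)^2 = +1.
v=17: a=17^1·(≡4), b=17^1·(≡2) mod 17; (4|17)=+1, (2|17)=+1; (−1)^{1·1·8}·(+1)^1·(+1)^1 = +1.
v=3: a=3^-2·(≡2), b=3^-3·(≡2) mod 3; (2|3)=-1, (2|3)=-1; (−1)^{-2·-3·1}·(-1)^-3·(-1)^-2 = -1.
v=11: a=11^2·(≡10), b=11^3·(≡5) mod 11; (10|11)=-1, (5|11)=+1; (−1)^{2·3·5}·(-1)^3·(+1)^2 = -1.
v=13: a=13^1·(≡10), b=13^1·(≡6) mod 13; (10|13)=+1, (6|13)=-1; (−1)^{1·1·6}·(+1)^1·(-1)^1 = -1.
v=5: a=5^3·(≡2), b=5^-1·(≡2) mod 5; (2|5)=-1, (2|5)=-1; (−1)^{3·-1·2}·(-1)^-1·(-1)^3 = +1.
v=∞: 482885 > 0 and -9699690 < 0  ⇒  (a,b)_∞ = +1.
v=2: v_2(a)=2, v_2(b)=3; units ≡ 5, 3 (mod 8); ε·ε+αω+βω = 0·1+2·1+3·1 ≡ 1  ⇒  (a,b)_2 = -1.
v=23: a=23^3·(≡5), b=23^4·(≡1) mod 23; (5|23)=-1, (1|23)=+1; (−1)^{3·4·11}·(-1)^4·(+1)^3 = +1.
v=19: a=19^1·(≡18), b=19^1·(≡5) mod 19; (18|19)=-1, (5|19)=+1; (−1)^{1·1·9}·(-1)^1·(+1)^1 = +1.
(482885, -9699690 / ℚ) ramifies at {2, 3, 11, 13}: a division algebra.

[2, 3, 11, 13]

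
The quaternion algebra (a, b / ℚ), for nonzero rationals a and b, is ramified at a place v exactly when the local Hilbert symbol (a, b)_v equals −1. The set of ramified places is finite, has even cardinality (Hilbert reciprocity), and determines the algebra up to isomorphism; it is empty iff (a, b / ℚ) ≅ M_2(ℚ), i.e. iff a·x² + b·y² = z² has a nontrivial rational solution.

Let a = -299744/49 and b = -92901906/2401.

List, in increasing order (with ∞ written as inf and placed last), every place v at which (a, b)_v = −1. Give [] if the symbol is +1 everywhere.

[17, inf]

(a, b) ≡ (-18734, -34) mod (ℚ^×)²; places V = {2, 3, 7, 17, 19, 29, ∞}.
(a,b)_3: α=0, u≡1; β=2, v≡2 (mod 3); (1|3)=+1, (2|3)=-1; sign (−1)^0·+1^2·-1^0 = +1.
(a,b)_∞: sgn(-18734)=−, sgn(-34)=−, so -1.
(a,b)_17: α=1, u≡10; β=1, v≡9 (mod 17); (10|17)=-1, (9|17)=+1; sign (−1)^0·-1^1·+1^1 = -1.
(a,b)_7: α=-2, u≡3; β=-4, v≡1 (mod 7); (3|7)=-1, (1|7)=+1; sign (−1)^0·-1^-4·+1^-2 = +1.
(a,b)_19: α=1, u≡15; β=2, v≡4 (mod 19); (15|19)=-1, (4|19)=+1; sign (−1)^0·-1^2·+1^1 = +1.
(a,b)_29: α=1, u≡11; β=2, v≡25 (mod 29); (11|29)=-1, (25|29)=+1; sign (−1)^0·-1^2·+1^1 = +1.
(a,b)_2: α=5, β=1; u≡1, v≡7 (mod 8); ε(u)ε(v)=0·1, αω(v)=5·0, βω(u)=1·0; sum ≡ 0  ⇒  +1.
(-18734, -34 / ℚ) ramifies at {17, ∞}: a division algebra.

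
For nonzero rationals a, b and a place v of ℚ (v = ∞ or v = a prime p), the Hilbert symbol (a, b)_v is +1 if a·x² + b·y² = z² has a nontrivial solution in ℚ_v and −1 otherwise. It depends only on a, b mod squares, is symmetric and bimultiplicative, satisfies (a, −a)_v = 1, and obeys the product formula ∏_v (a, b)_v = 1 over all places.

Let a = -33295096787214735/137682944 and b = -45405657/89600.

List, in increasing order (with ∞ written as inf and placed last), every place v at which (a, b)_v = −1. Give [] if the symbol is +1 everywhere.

[3, 5, 11, inf]

Mod squares: a ≡ -210, b ≡ -462. Check v ∈ {∞, 2, 3, 5, 7, 11, 17, 19, 23}.
v=23: a=23^2·(≡11), b=23^2·(≡14) mod 23; (11|23)=-1, (14|23)=-1; (−1)^{2·2·11}·(-1)^2·(-1)^2 = +1.
v=17: a=17^0·(≡12), b=17^2·(≡12) mod 17; (12|17)=-1, (12|17)=-1; (−1)^{0·2·8}·(-1)^2·(-1)^0 = +1.
v=2: v_2(a)=-13, v_2(b)=-9; units ≡ 7, 1 (mod 8); ε·ε+αω+βω = 1·0+-13·0+-9·0 ≡ 0  ⇒  (a,b)_2 = +1.
v=11: a=11^6·(≡6), b=11^1·(≡8) mod 11; (6|11)=-1, (8|11)=-1; (−1)^{6·1·5}·(-1)^1·(-1)^6 = -1.
v=∞: -210 < 0 and -462 < 0  ⇒  (a,b)_∞ = -1.
v=3: a=3^9·(≡2), b=3^3·(≡2) mod 3; (2|3)=-1, (2|3)=-1; (−1)^{9·3·1}·(-1)^3·(-1)^9 = -1.
v=19: a=19^2·(≡3), b=19^0·(≡2) mod 19; (3|19)=-1, (2|19)=-1; (−1)^{2·0·9}·(-1)^0·(-1)^2 = +1.
v=5: a=5^1·(≡2), b=5^-2·(≡2) mod 5; (2|5)=-1, (2|5)=-1; (−1)^{1·-2·2}·(-1)^-2·(-1)^1 = -1.
v=7: a=7^-5·(≡5), b=7^-1·(≡1) mod 7; (5|7)=-1, (1|7)=+1; (−1)^{-5·-1·3}·(-1)^-1·(+1)^-5 = +1.
|Ram(-210, -462)| = 4, even; anisotropic at {3, 5, 11, ∞}.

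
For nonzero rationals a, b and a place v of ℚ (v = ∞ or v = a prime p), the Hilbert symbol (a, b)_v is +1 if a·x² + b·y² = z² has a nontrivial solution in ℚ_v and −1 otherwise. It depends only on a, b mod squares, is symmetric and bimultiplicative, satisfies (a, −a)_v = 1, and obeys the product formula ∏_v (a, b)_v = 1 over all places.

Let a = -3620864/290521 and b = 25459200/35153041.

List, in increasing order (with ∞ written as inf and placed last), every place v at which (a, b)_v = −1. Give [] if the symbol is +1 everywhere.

(a, b) ≡ (-221, 442) mod (ℚ^×)²; places V = {2, 3, 5, 7, 11, 13, 17, ∞}.
(a,b)_5: α=0, u≡1; β=2, v≡3 (mod 5); (1|5)=+1, (3|5)=-1; sign (−1)^0·+1^2·-1^0 = +1.
(a,b)_2: α=14, β=9; u≡3, v≡5 (mod 8); ε(u)ε(v)=1·0, αω(v)=14·1, βω(u)=9·1; sum ≡ 1  ⇒  -1.
(a,b)_11: α=-2, u≡2; β=-4, v≡10 (mod 11); (2|11)=-1, (10|11)=-1; sign (−1)^0·-1^-4·-1^-2 = +1.
(a,b)_7: α=-4, u≡6; β=-4, v≡1 (mod 7); (6|7)=-1, (1|7)=+1; sign (−1)^0·-1^-4·+1^-4 = +1.
(a,b)_17: α=1, u≡15; β=1, v≡15 (mod 17); (15|17)=+1, (15|17)=+1; sign (−1)^0·+1^1·+1^1 = +1.
(a,b)_13: α=1, u≡1; β=1, v≡2 (mod 13); (1|13)=+1, (2|13)=-1; sign (−1)^0·+1^1·-1^1 = -1.
(a,b)_∞: sgn(-221)=−, sgn(442)=+, so +1.
(a,b)_3: α=0, u≡1; β=2, v≡1 (mod 3); (1|3)=+1, (1|3)=+1; sign (−1)^0·+1^2·+1^0 = +1.
(-221, 442 / ℚ) ramifies at {2, 13}: a division algebra.

[2, 13]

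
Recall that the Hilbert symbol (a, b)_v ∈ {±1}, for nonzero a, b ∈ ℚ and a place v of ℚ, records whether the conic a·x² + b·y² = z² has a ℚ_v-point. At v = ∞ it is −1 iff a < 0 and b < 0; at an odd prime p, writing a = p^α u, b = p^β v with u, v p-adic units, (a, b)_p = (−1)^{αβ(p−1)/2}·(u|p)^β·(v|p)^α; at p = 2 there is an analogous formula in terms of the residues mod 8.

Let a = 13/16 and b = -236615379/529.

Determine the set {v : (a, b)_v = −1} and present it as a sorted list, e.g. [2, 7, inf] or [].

Mod squares: a ≡ 13, b ≡ -11571. Check v ∈ {∞, 2, 3, 7, 11, 13, 19, 23, 29}.
v=11: a=11^0·(≡7), b=11^2·(≡4) mod 11; (7|11)=-1, (4|11)=+1; (−1)^{0·2·5}·(-1)^2·(+1)^0 = +1.
v=3: a=3^0·(≡1), b=3^1·(≡1) mod 3; (1|3)=+1, (1|3)=+1; (−1)^{0·1·1}·(+1)^1·(+1)^0 = +1.
v=13: a=13^1·(≡9), b=13^2·(≡1) mod 13; (9|13)=+1, (1|13)=+1; (−1)^{1·2·6}·(+1)^2·(+1)^1 = +1.
v=7: a=7^0·(≡3), b=7^1·(≡3) mod 7; (3|7)=-1, (3|7)=-1; (−1)^{0·1·3}·(-1)^1·(-1)^0 = -1.
v=19: a=19^0·(≡2), b=19^1·(≡8) mod 19; (2|19)=-1, (8|19)=-1; (−1)^{0·1·9}·(-1)^1·(-1)^0 = -1.
v=2: v_2(a)=-4, v_2(b)=0; units ≡ 5, 5 (mod 8); ε·ε+αω+βω = 0·0+-4·1+0·1 ≡ 0  ⇒  (a,b)_2 = +1.
v=23: a=23^0·(≡8), b=23^-2·(≡19) mod 23; (8|23)=+1, (19|23)=-1; (−1)^{0·-2·11}·(+1)^-2·(-1)^0 = +1.
v=∞: 13 > 0 and -11571 < 0  ⇒  (a,b)_∞ = +1.
v=29: a=29^0·(≡28), b=29^1·(≡4) mod 29; (28|29)=+1, (4|29)=+1; (−1)^{0·1·14}·(+1)^1·(+1)^0 = +1.
(13, -11571 / ℚ) ramifies at {7, 19}: a division algebra.

[7, 19]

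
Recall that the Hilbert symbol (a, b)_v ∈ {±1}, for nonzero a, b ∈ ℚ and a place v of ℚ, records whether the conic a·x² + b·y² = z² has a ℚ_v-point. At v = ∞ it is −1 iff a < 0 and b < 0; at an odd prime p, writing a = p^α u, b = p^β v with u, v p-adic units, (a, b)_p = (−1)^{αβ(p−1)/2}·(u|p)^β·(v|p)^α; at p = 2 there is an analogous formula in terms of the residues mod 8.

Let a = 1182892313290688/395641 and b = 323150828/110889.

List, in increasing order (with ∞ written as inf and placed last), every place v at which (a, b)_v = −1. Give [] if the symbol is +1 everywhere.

Mod squares: a ≡ 143, b ≡ 667667. Check v ∈ {∞, 2, 3, 7, 11, 13, 17, 23, 29, 37}.
v=2: v_2(a)=6, v_2(b)=2; units ≡ 7, 3 (mod 8); ε·ε+αω+βω = 1·1+6·1+2·0 ≡ 1  ⇒  (a,b)_2 = -1.
v=13: a=13^1·(≡5), b=13^1·(≡12) mod 13; (5|13)=-1, (12|13)=+1; (−1)^{1·1·6}·(-1)^1·(+1)^1 = -1.
v=11: a=11^3·(≡7), b=11^3·(≡2) mod 11; (7|11)=-1, (2|11)=-1; (−1)^{3·3·5}·(-1)^3·(-1)^3 = -1.
v=3: a=3^0·(≡2), b=3^-4·(≡2) mod 3; (2|3)=-1, (2|3)=-1; (−1)^{0·-4·1}·(-1)^-4·(-1)^0 = +1.
v=23: a=23^2·(≡14), b=23^1·(≡12) mod 23; (14|23)=-1, (12|23)=+1; (−1)^{2·1·11}·(-1)^1·(+1)^2 = -1.
v=17: a=17^-2·(≡6), b=17^0·(≡15) mod 17; (6|17)=-1, (15|17)=+1; (−1)^{-2·0·8}·(-1)^0·(+1)^-2 = +1.
v=7: a=7^4·(≡3), b=7^1·(≡3) mod 7; (3|7)=-1, (3|7)=-1; (−1)^{4·1·3}·(-1)^1·(-1)^4 = -1.
v=29: a=29^2·(≡15), b=29^1·(≡21) mod 29; (15|29)=-1, (21|29)=-1; (−1)^{2·1·14}·(-1)^1·(-1)^2 = -1.
v=37: a=37^-2·(≡32), b=37^-2·(≡22) mod 37; (32|37)=-1, (22|37)=-1; (−1)^{-2·-2·18}·(-1)^-2·(-1)^-2 = +1.
v=∞: 143 > 0 and 667667 > 0  ⇒  (a,b)_∞ = +1.
(143, 667667 / ℚ) ramifies at {2, 7, 11, 13, 23, 29}: a division algebra.

[2, 7, 11, 13, 23, 29]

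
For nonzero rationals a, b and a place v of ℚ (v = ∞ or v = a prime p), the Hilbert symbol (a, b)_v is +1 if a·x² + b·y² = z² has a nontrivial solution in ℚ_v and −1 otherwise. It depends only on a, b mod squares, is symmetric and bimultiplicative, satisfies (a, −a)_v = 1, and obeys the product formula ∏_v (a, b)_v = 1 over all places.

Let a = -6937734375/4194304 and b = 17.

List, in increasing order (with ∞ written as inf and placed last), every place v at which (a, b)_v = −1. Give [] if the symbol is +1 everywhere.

[3, 5, 11, 23]

(a, b) ≡ (-49335, 17) mod (ℚ^×)²; places V = {2, 3, 5, 11, 13, 17, 23, ∞}.
(a,b)_2: α=-22, β=0; u≡1, v≡1 (mod 8); ε(u)ε(v)=0·0, αω(v)=-22·0, βω(u)=0·0; sum ≡ 0  ⇒  +1.
(a,b)_11: α=1, u≡9; β=0, v≡6 (mod 11); (9|11)=+1, (6|11)=-1; sign (−1)^0·+1^0·-1^1 = -1.
(a,b)_17: α=0, u≡13; β=1, v≡1 (mod 17); (13|17)=+1, (1|17)=+1; sign (−1)^0·+1^1·+1^0 = +1.
(a,b)_∞: sgn(-49335)=−, sgn(17)=+, so +1.
(a,b)_13: α=1, u≡3; β=0, v≡4 (mod 13); (3|13)=+1, (4|13)=+1; sign (−1)^0·+1^0·+1^1 = +1.
(a,b)_5: α=7, u≡3; β=0, v≡2 (mod 5); (3|5)=-1, (2|5)=-1; sign (−1)^0·-1^0·-1^7 = -1.
(a,b)_23: α=1, u≡5; β=0, v≡17 (mod 23); (5|23)=-1, (17|23)=-1; sign (−1)^0·-1^0·-1^1 = -1.
(a,b)_3: α=3, u≡1; β=0, v≡2 (mod 3); (1|3)=+1, (2|3)=-1; sign (−1)^0·+1^0·-1^3 = -1.
Ram(-49335, 17) = {3, 5, 11, 23}; no ℚ_3-point on the conic.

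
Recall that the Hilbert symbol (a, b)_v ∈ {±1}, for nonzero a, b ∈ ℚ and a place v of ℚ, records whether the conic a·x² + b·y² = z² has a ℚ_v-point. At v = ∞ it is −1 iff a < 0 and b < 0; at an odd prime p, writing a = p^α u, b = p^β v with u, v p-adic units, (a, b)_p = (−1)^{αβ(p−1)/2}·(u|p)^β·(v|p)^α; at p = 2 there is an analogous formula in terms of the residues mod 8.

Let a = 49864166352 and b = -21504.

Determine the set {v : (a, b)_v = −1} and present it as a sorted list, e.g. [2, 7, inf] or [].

[3, 13]

(a, b) ≡ (2717, -21) mod (ℚ^×)²; places V = {2, 3, 7, 11, 13, 17, 19, ∞}.
(a,b)_19: α=1, u≡12; β=0, v≡4 (mod 19); (12|19)=-1, (4|19)=+1; sign (−1)^0·-1^0·+1^1 = +1.
(a,b)_17: α=2, u≡7; β=0, v≡1 (mod 17); (7|17)=-1, (1|17)=+1; sign (−1)^0·-1^0·+1^2 = +1.
(a,b)_∞: sgn(2717)=+, sgn(-21)=−, so +1.
(a,b)_3: α=4, u≡2; β=1, v≡2 (mod 3); (2|3)=-1, (2|3)=-1; sign (−1)^0·-1^1·-1^4 = -1.
(a,b)_13: α=1, u≡10; β=0, v≡11 (mod 13); (10|13)=+1, (11|13)=-1; sign (−1)^0·+1^0·-1^1 = -1.
(a,b)_2: α=4, β=10; u≡5, v≡3 (mod 8); ε(u)ε(v)=0·1, αω(v)=4·1, βω(u)=10·1; sum ≡ 0  ⇒  +1.
(a,b)_11: α=1, u≡4; β=0, v≡1 (mod 11); (4|11)=+1, (1|11)=+1; sign (−1)^0·+1^0·+1^1 = +1.
(a,b)_7: α=2, u≡2; β=1, v≡1 (mod 7); (2|7)=+1, (1|7)=+1; sign (−1)^0·+1^1·+1^2 = +1.
Ram(2717, -21) = {3, 13}; no ℚ_3-point on the conic.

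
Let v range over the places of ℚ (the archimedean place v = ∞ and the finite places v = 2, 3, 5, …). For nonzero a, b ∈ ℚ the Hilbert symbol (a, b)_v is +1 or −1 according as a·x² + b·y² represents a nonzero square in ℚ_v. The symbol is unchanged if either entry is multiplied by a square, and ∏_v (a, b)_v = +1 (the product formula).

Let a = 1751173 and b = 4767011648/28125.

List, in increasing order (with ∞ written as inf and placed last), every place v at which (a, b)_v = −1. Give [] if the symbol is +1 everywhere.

[5, 23, 29, 53]

(a, b) ≡ (1751173, 7600465) mod (ℚ^×)²; places V = {2, 3, 5, 7, 19, 23, 29, 37, 43, 47, 53, ∞}.
(a,b)_37: α=1, u≡6; β=0, v≡27 (mod 37); (6|37)=-1, (27|37)=+1; sign (−1)^0·-1^0·+1^1 = +1.
(a,b)_2: α=0, β=6; u≡5, v≡1 (mod 8); ε(u)ε(v)=0·0, αω(v)=0·0, βω(u)=6·1; sum ≡ 0  ⇒  +1.
(a,b)_∞: sgn(1751173)=+, sgn(7600465)=+, so +1.
(a,b)_19: α=1, u≡17; β=0, v≡11 (mod 19); (17|19)=+1, (11|19)=+1; sign (−1)^0·+1^0·+1^1 = +1.
(a,b)_43: α=0, u≡41; β=1, v≡38 (mod 43); (41|43)=+1, (38|43)=+1; sign (−1)^0·+1^1·+1^0 = +1.
(a,b)_7: α=0, u≡4; β=2, v≡6 (mod 7); (4|7)=+1, (6|7)=-1; sign (−1)^0·+1^2·-1^0 = +1.
(a,b)_23: α=0, u≡22; β=1, v≡22 (mod 23); (22|23)=-1, (22|23)=-1; sign (−1)^0·-1^1·-1^0 = -1.
(a,b)_29: α=0, u≡8; β=1, v≡12 (mod 29); (8|29)=-1, (12|29)=-1; sign (−1)^0·-1^1·-1^0 = -1.
(a,b)_3: α=0, u≡1; β=-2, v≡1 (mod 3); (1|3)=+1, (1|3)=+1; sign (−1)^0·+1^-2·+1^0 = +1.
(a,b)_47: α=1, u≡35; β=0, v≡34 (mod 47); (35|47)=-1, (34|47)=+1; sign (−1)^0·-1^0·+1^1 = +1.
(a,b)_5: α=0, u≡3; β=-5, v≡2 (mod 5); (3|5)=-1, (2|5)=-1; sign (−1)^0·-1^-5·-1^0 = -1.
(a,b)_53: α=1, u≡22; β=1, v≡49 (mod 53); (22|53)=-1, (49|53)=+1; sign (−1)^0·-1^1·+1^1 = -1.
(1751173, 7600465 / ℚ) ramifies at {5, 23, 29, 53}: a division algebra.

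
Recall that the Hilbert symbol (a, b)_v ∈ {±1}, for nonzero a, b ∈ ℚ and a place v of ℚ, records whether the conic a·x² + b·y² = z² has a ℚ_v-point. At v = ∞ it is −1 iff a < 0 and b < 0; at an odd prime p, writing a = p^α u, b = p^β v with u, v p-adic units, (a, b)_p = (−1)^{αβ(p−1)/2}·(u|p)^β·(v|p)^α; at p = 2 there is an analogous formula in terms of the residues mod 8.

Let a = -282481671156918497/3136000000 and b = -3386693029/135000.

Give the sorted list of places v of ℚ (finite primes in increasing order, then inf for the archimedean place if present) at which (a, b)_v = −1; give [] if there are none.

Mod squares: a ≡ -17, b ≡ -243294. Check v ∈ {∞, 2, 3, 5, 7, 11, 17, 23, 41, 43}.
v=17: a=17^5·(≡9), b=17^4·(≡10) mod 17; (9|17)=+1, (10|17)=-1; (−1)^{5·4·8}·(+1)^4·(-1)^5 = -1.
v=2: v_2(a)=-12, v_2(b)=-3; units ≡ 7, 1 (mod 8); ε·ε+αω+βω = 1·0+-12·0+-3·0 ≡ 0  ⇒  (a,b)_2 = +1.
v=5: a=5^-6·(≡2), b=5^-4·(≡1) mod 5; (2|5)=-1, (1|5)=+1; (−1)^{-6·-4·2}·(-1)^-4·(+1)^-6 = +1.
v=23: a=23^2·(≡16), b=23^1·(≡12) mod 23; (16|23)=+1, (12|23)=+1; (−1)^{2·1·11}·(+1)^1·(+1)^2 = +1.
v=7: a=7^-2·(≡2), b=7^0·(≡3) mod 7; (2|7)=+1, (3|7)=-1; (−1)^{-2·0·3}·(+1)^0·(-1)^-2 = +1.
v=43: a=43^2·(≡34), b=43^1·(≡30) mod 43; (34|43)=-1, (30|43)=-1; (−1)^{2·1·21}·(-1)^1·(-1)^2 = -1.
v=∞: -17 < 0 and -243294 < 0  ⇒  (a,b)_∞ = -1.
v=3: a=3^0·(≡1), b=3^-3·(≡1) mod 3; (1|3)=+1, (1|3)=+1; (−1)^{0·-3·1}·(+1)^-3·(+1)^0 = +1.
v=41: a=41^2·(≡17), b=41^1·(≡11) mod 41; (17|41)=-1, (11|41)=-1; (−1)^{2·1·20}·(-1)^1·(-1)^2 = -1.
v=11: a=11^2·(≡9), b=11^0·(≡9) mod 11; (9|11)=+1, (9|11)=+1; (−1)^{2·0·5}·(+1)^0·(+1)^2 = +1.
|Ram(-17, -243294)| = 4, even; anisotropic at {17, 41, 43, ∞}.

[17, 41, 43, inf]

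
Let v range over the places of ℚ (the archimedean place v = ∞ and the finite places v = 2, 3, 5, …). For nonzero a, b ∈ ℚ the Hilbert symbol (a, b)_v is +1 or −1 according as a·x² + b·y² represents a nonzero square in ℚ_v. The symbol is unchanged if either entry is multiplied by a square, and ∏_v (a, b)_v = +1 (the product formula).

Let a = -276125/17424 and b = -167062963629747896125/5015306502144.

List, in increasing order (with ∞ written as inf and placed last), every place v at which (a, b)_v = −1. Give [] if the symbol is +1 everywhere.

[2, inf]

Mod squares: a ≡ -5, b ≡ -205. Check v ∈ {∞, 2, 3, 5, 11, 37, 41, 47}.
v=2: v_2(a)=-4, v_2(b)=-20; units ≡ 3, 3 (mod 8); ε·ε+αω+βω = 1·1+-4·1+-20·1 ≡ 1  ⇒  (a,b)_2 = -1.
v=3: a=3^-2·(≡1), b=3^-14·(≡2) mod 3; (1|3)=+1, (2|3)=-1; (−1)^{-2·-14·1}·(+1)^-14·(-1)^-2 = +1.
v=37: a=37^0·(≡35), b=37^2·(≡32) mod 37; (35|37)=-1, (32|37)=-1; (−1)^{0·2·18}·(-1)^2·(-1)^0 = +1.
v=47: a=47^2·(≡6), b=47^8·(≡20) mod 47; (6|47)=+1, (20|47)=-1; (−1)^{2·8·23}·(+1)^8·(-1)^2 = +1.
v=5: a=5^3·(≡4), b=5^3·(≡4) mod 5; (4|5)=+1, (4|5)=+1; (−1)^{3·3·2}·(+1)^3·(+1)^3 = +1.
v=11: a=11^-2·(≡8), b=11^0·(≡9) mod 11; (8|11)=-1, (9|11)=+1; (−1)^{-2·0·5}·(-1)^0·(+1)^-2 = +1.
v=41: a=41^0·(≡31), b=41^1·(≡31) mod 41; (31|41)=+1, (31|41)=+1; (−1)^{0·1·20}·(+1)^1·(+1)^0 = +1.
v=∞: -5 < 0 and -205 < 0  ⇒  (a,b)_∞ = -1.
Ram(-5, -205) = {2, ∞}; no ℚ_2-point on the conic.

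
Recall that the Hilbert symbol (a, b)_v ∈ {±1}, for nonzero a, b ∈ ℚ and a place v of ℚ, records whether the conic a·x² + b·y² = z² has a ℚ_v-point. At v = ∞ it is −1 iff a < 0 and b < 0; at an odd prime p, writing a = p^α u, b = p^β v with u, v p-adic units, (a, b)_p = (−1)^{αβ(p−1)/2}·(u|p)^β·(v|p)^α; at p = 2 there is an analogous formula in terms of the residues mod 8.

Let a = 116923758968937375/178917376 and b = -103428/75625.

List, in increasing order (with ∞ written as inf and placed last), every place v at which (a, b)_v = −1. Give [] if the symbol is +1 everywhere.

Mod squares: a ≡ 24126655, b ≡ -17. Check v ∈ {∞, 2, 3, 5, 7, 11, 13, 17, 19, 23, 41, 43}.
v=13: a=13^2·(≡7), b=13^2·(≡3) mod 13; (7|13)=-1, (3|13)=+1; (−1)^{2·2·6}·(-1)^2·(+1)^2 = +1.
v=23: a=23^1·(≡16), b=23^0·(≡3) mod 23; (16|23)=+1, (3|23)=+1; (−1)^{1·0·11}·(+1)^0·(+1)^1 = +1.
v=41: a=41^1·(≡32), b=41^0·(≡30) mod 41; (32|41)=+1, (30|41)=-1; (−1)^{1·0·20}·(+1)^0·(-1)^1 = -1.
v=19: a=19^-2·(≡18), b=19^0·(≡13) mod 19; (18|19)=-1, (13|19)=-1; (−1)^{-2·0·9}·(-1)^0·(-1)^-2 = +1.
v=3: a=3^4·(≡1), b=3^2·(≡1) mod 3; (1|3)=+1, (1|3)=+1; (−1)^{4·2·1}·(+1)^2·(+1)^4 = +1.
v=43: a=43^1·(≡38), b=43^0·(≡19) mod 43; (38|43)=+1, (19|43)=-1; (−1)^{1·0·21}·(+1)^0·(-1)^1 = -1.
v=5: a=5^3·(≡4), b=5^-4·(≡2) mod 5; (4|5)=+1, (2|5)=-1; (−1)^{3·-4·2}·(+1)^-4·(-1)^3 = -1.
v=2: v_2(a)=-12, v_2(b)=2; units ≡ 7, 7 (mod 8); ε·ε+αω+βω = 1·1+-12·0+2·0 ≡ 1  ⇒  (a,b)_2 = -1.
v=17: a=17^3·(≡15), b=17^1·(≡4) mod 17; (15|17)=+1, (4|17)=+1; (−1)^{3·1·8}·(+1)^1·(+1)^3 = +1.
v=7: a=7^3·(≡6), b=7^0·(≡1) mod 7; (6|7)=-1, (1|7)=+1; (−1)^{3·0·3}·(-1)^0·(+1)^3 = +1.
v=11: a=11^-2·(≡5), b=11^-2·(≡3) mod 11; (5|11)=+1, (3|11)=+1; (−1)^{-2·-2·5}·(+1)^-2·(+1)^-2 = +1.
v=∞: 24126655 > 0 and -17 < 0  ⇒  (a,b)_∞ = +1.
|Ram(24126655, -17)| = 4, even; anisotropic at {2, 5, 41, 43}.

[2, 5, 41, 43]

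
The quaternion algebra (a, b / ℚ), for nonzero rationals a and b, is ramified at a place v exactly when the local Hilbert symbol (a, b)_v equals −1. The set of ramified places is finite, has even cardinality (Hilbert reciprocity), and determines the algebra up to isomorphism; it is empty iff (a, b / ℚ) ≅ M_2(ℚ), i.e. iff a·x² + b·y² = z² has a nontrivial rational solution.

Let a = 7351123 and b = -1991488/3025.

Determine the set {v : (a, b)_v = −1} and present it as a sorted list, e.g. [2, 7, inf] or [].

[2, 13, 17, 29]

Mod squares: a ≡ 7351123, b ≡ -37. Check v ∈ {∞, 2, 5, 11, 13, 17, 29, 31, 37}.
v=37: a=37^1·(≡26), b=37^1·(≡7) mod 37; (26|37)=+1, (7|37)=+1; (−1)^{1·1·18}·(+1)^1·(+1)^1 = +1.
v=17: a=17^1·(≡7), b=17^0·(≡6) mod 17; (7|17)=-1, (6|17)=-1; (−1)^{1·0·8}·(-1)^0·(-1)^1 = -1.
v=2: v_2(a)=0, v_2(b)=6; units ≡ 3, 3 (mod 8); ε·ε+αω+βω = 1·1+0·1+6·1 ≡ 1  ⇒  (a,b)_2 = -1.
v=∞: 7351123 > 0 and -37 < 0  ⇒  (a,b)_∞ = +1.
v=29: a=29^1·(≡27), b=29^2·(≡14) mod 29; (27|29)=-1, (14|29)=-1; (−1)^{1·2·14}·(-1)^2·(-1)^1 = -1.
v=31: a=31^1·(≡14), b=31^0·(≡18) mod 31; (14|31)=+1, (18|31)=+1; (−1)^{1·0·15}·(+1)^0·(+1)^1 = +1.
v=13: a=13^1·(≡10), b=13^0·(≡11) mod 13; (10|13)=+1, (11|13)=-1; (−1)^{1·0·6}·(+1)^0·(-1)^1 = -1.
v=5: a=5^0·(≡3), b=5^-2·(≡2) mod 5; (3|5)=-1, (2|5)=-1; (−1)^{0·-2·2}·(-1)^-2·(-1)^0 = +1.
v=11: a=11^0·(≡10), b=11^-2·(≡6) mod 11; (10|11)=-1, (6|11)=-1; (−1)^{0·-2·5}·(-1)^-2·(-1)^0 = +1.
|Ram(7351123, -37)| = 4, even; anisotropic at {2, 13, 17, 29}.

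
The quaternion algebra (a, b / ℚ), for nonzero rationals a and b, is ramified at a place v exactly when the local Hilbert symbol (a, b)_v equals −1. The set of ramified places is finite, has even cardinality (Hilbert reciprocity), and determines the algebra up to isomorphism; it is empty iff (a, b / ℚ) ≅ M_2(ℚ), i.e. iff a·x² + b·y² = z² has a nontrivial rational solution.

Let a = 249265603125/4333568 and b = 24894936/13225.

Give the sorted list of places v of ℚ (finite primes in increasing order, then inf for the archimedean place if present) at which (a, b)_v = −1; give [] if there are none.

[7, 29]

Mod squares: a ≡ 22330, b ≡ 374. Check v ∈ {∞, 2, 3, 5, 7, 11, 17, 23, 29, 43}.
v=7: a=7^3·(≡5), b=7^0·(≡5) mod 7; (5|7)=-1, (5|7)=-1; (−1)^{3·0·3}·(-1)^0·(-1)^3 = -1.
v=29: a=29^1·(≡24), b=29^0·(≡2) mod 29; (24|29)=+1, (2|29)=-1; (−1)^{1·0·14}·(+1)^0·(-1)^1 = -1.
v=11: a=11^1·(≡8), b=11^1·(≡1) mod 11; (8|11)=-1, (1|11)=+1; (−1)^{1·1·5}·(-1)^1·(+1)^1 = +1.
v=23: a=23^-2·(≡20), b=23^-2·(≡6) mod 23; (20|23)=-1, (6|23)=+1; (−1)^{-2·-2·11}·(-1)^-2·(+1)^-2 = +1.
v=5: a=5^5·(≡1), b=5^-2·(≡4) mod 5; (1|5)=+1, (4|5)=+1; (−1)^{5·-2·2}·(+1)^-2·(+1)^5 = +1.
v=17: a=17^0·(≡1), b=17^1·(≡6) mod 17; (1|17)=+1, (6|17)=-1; (−1)^{0·1·8}·(+1)^1·(-1)^0 = +1.
v=43: a=43^0·(≡25), b=43^2·(≡2) mod 43; (25|43)=+1, (2|43)=-1; (−1)^{0·2·21}·(+1)^2·(-1)^0 = +1.
v=2: v_2(a)=-13, v_2(b)=3; units ≡ 5, 3 (mod 8); ε·ε+αω+βω = 0·1+-13·1+3·1 ≡ 0  ⇒  (a,b)_2 = +1.
v=3: a=3^6·(≡1), b=3^2·(≡2) mod 3; (1|3)=+1, (2|3)=-1; (−1)^{6·2·1}·(+1)^2·(-1)^6 = +1.
v=∞: 22330 > 0 and 374 > 0  ⇒  (a,b)_∞ = +1.
|Ram(22330, 374)| = 2, even; anisotropic at {7, 29}.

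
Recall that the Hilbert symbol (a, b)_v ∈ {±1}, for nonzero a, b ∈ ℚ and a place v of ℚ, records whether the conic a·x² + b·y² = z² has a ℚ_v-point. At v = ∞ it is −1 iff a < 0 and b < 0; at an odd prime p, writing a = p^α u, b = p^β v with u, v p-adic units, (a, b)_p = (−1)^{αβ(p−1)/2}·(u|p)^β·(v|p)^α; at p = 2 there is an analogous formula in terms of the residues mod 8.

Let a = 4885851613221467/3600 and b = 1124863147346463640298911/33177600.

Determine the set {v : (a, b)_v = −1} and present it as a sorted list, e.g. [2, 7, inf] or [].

(a, b) ≡ (323, 88711) mod (ℚ^×)²; places V = {2, 3, 5, 7, 13, 17, 19, 23, 29, ∞}.
(a,b)_13: α=0, u≡8; β=2, v≡10 (mod 13); (8|13)=-1, (10|13)=+1; sign (−1)^0·-1^2·+1^0 = +1.
(a,b)_7: α=6, u≡4; β=5, v≡6 (mod 7); (4|7)=+1, (6|7)=-1; sign (−1)^0·+1^5·-1^6 = +1.
(a,b)_∞: sgn(323)=+, sgn(88711)=+, so +1.
(a,b)_5: α=-2, u≡3; β=-2, v≡4 (mod 5); (3|5)=-1, (4|5)=+1; sign (−1)^0·-1^-2·+1^-2 = +1.
(a,b)_29: α=2, u≡28; β=5, v≡8 (mod 29); (28|29)=+1, (8|29)=-1; sign (−1)^0·+1^5·-1^2 = +1.
(a,b)_23: α=2, u≡18; β=3, v≡16 (mod 23); (18|23)=+1, (16|23)=+1; sign (−1)^0·+1^3·+1^2 = +1.
(a,b)_19: α=1, u≡7; β=1, v≡2 (mod 19); (7|19)=+1, (2|19)=-1; sign (−1)^1·+1^1·-1^1 = +1.
(a,b)_17: α=3, u≡13; β=4, v≡14 (mod 17); (13|17)=+1, (14|17)=-1; sign (−1)^0·+1^4·-1^3 = -1.
(a,b)_3: α=-2, u≡2; β=-4, v≡1 (mod 3); (2|3)=-1, (1|3)=+1; sign (−1)^0·-1^-4·+1^-2 = +1.
(a,b)_2: α=-4, β=-14; u≡3, v≡7 (mod 8); ε(u)ε(v)=1·1, αω(v)=-4·0, βω(u)=-14·1; sum ≡ 1  ⇒  -1.
Ram(323, 88711) = {2, 17}; no ℚ_2-point on the conic.

[2, 17]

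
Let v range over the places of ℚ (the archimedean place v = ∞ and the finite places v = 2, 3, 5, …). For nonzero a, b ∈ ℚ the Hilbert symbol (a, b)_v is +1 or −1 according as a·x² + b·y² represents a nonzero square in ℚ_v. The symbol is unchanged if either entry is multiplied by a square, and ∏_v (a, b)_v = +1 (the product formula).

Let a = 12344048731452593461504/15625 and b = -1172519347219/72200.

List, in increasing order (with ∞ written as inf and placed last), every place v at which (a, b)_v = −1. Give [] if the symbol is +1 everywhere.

[11, 23, 37, 41]

Mod squares: a ≡ 9361, b ≡ -69782. Check v ∈ {∞, 2, 5, 11, 17, 19, 23, 31, 37, 41}.
v=23: a=23^3·(≡2), b=23^1·(≡8) mod 23; (2|23)=+1, (8|23)=+1; (−1)^{3·1·11}·(+1)^1·(+1)^3 = -1.
v=∞: 9361 > 0 and -69782 < 0  ⇒  (a,b)_∞ = +1.
v=19: a=19^0·(≡12), b=19^-2·(≡1) mod 19; (12|19)=-1, (1|19)=+1; (−1)^{0·-2·9}·(-1)^-2·(+1)^0 = +1.
v=37: a=37^3·(≡13), b=37^1·(≡34) mod 37; (13|37)=-1, (34|37)=+1; (−1)^{3·1·18}·(-1)^1·(+1)^3 = -1.
v=31: a=31^0·(≡6), b=31^2·(≡15) mod 31; (6|31)=-1, (15|31)=-1; (−1)^{0·2·15}·(-1)^2·(-1)^0 = +1.
v=2: v_2(a)=8, v_2(b)=-3; units ≡ 1, 5 (mod 8); ε·ε+αω+βω = 0·0+8·1+-3·0 ≡ 0  ⇒  (a,b)_2 = +1.
v=5: a=5^-6·(≡4), b=5^-2·(≡2) mod 5; (4|5)=+1, (2|5)=-1; (−1)^{-6·-2·2}·(+1)^-2·(-1)^-6 = +1.
v=11: a=11^5·(≡5), b=11^2·(≡8) mod 11; (5|11)=+1, (8|11)=-1; (−1)^{5·2·5}·(+1)^2·(-1)^5 = -1.
v=17: a=17^2·(≡7), b=17^2·(≡10) mod 17; (7|17)=-1, (10|17)=-1; (−1)^{2·2·8}·(-1)^2·(-1)^2 = +1.
v=41: a=41^2·(≡6), b=41^1·(≡23) mod 41; (6|41)=-1, (23|41)=+1; (−1)^{2·1·20}·(-1)^1·(+1)^2 = -1.
(9361, -69782 / ℚ) ramifies at {11, 23, 37, 41}: a division algebra.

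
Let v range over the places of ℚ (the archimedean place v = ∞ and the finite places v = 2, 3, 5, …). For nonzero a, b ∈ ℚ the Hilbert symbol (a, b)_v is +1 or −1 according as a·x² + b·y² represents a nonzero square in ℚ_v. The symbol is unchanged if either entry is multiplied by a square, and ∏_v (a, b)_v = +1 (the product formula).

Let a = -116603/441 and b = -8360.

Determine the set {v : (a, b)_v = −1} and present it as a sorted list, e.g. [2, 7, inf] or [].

(a, b) ≡ (-323, -2090) mod (ℚ^×)²; places V = {2, 3, 5, 7, 11, 17, 19, ∞}.
(a,b)_11: α=0, u≡8; β=1, v≡10 (mod 11); (8|11)=-1, (10|11)=-1; sign (−1)^0·-1^1·-1^0 = -1.
(a,b)_17: α=1, u≡8; β=0, v≡4 (mod 17); (8|17)=+1, (4|17)=+1; sign (−1)^0·+1^0·+1^1 = +1.
(a,b)_3: α=-2, u≡1; β=0, v≡1 (mod 3); (1|3)=+1, (1|3)=+1; sign (−1)^0·+1^0·+1^-2 = +1.
(a,b)_5: α=0, u≡2; β=1, v≡3 (mod 5); (2|5)=-1, (3|5)=-1; sign (−1)^0·-1^1·-1^0 = -1.
(a,b)_2: α=0, β=3; u≡5, v≡3 (mod 8); ε(u)ε(v)=0·1, αω(v)=0·1, βω(u)=3·1; sum ≡ 1  ⇒  -1.
(a,b)_19: α=3, u≡10; β=1, v≡16 (mod 19); (10|19)=-1, (16|19)=+1; sign (−1)^1·-1^1·+1^3 = +1.
(a,b)_∞: sgn(-323)=−, sgn(-2090)=−, so -1.
(a,b)_7: α=-2, u≡5; β=0, v≡5 (mod 7); (5|7)=-1, (5|7)=-1; sign (−1)^0·-1^0·-1^-2 = +1.
(-323, -2090 / ℚ) ramifies at {2, 5, 11, ∞}: a division algebra.

[2, 5, 11, inf]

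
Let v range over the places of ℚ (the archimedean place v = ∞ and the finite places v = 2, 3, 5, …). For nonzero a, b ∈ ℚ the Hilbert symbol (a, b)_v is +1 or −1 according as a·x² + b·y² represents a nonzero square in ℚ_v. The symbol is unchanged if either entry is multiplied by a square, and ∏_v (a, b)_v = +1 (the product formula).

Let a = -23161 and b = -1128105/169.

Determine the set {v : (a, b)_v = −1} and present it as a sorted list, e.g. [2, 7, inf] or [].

(a, b) ≡ (-23161, -125345) mod (ℚ^×)²; places V = {2, 3, 5, 11, 13, 19, 23, 43, 53, ∞}.
(a,b)_13: α=0, u≡5; β=-2, v≡9 (mod 13); (5|13)=-1, (9|13)=+1; sign (−1)^0·-1^-2·+1^0 = +1.
(a,b)_5: α=0, u≡4; β=1, v≡1 (mod 5); (4|5)=+1, (1|5)=+1; sign (−1)^0·+1^1·+1^0 = +1.
(a,b)_53: α=1, u≡40; β=1, v≡18 (mod 53); (40|53)=+1, (18|53)=-1; sign (−1)^0·+1^1·-1^1 = -1.
(a,b)_11: α=0, u≡5; β=1, v≡5 (mod 11); (5|11)=+1, (5|11)=+1; sign (−1)^0·+1^1·+1^0 = +1.
(a,b)_∞: sgn(-23161)=−, sgn(-125345)=−, so -1.
(a,b)_23: α=1, u≡5; β=0, v≡20 (mod 23); (5|23)=-1, (20|23)=-1; sign (−1)^0·-1^0·-1^1 = -1.
(a,b)_3: α=0, u≡2; β=2, v≡1 (mod 3); (2|3)=-1, (1|3)=+1; sign (−1)^0·-1^2·+1^0 = +1.
(a,b)_19: α=1, u≡16; β=0, v≡9 (mod 19); (16|19)=+1, (9|19)=+1; sign (−1)^0·+1^0·+1^1 = +1.
(a,b)_43: α=0, u≡16; β=1, v≡16 (mod 43); (16|43)=+1, (16|43)=+1; sign (−1)^0·+1^1·+1^0 = +1.
(a,b)_2: α=0, β=0; u≡7, v≡7 (mod 8); ε(u)ε(v)=1·1, αω(v)=0·0, βω(u)=0·0; sum ≡ 1  ⇒  -1.
(-23161, -125345 / ℚ) ramifies at {2, 23, 53, ∞}: a division algebra.

[2, 23, 53, inf]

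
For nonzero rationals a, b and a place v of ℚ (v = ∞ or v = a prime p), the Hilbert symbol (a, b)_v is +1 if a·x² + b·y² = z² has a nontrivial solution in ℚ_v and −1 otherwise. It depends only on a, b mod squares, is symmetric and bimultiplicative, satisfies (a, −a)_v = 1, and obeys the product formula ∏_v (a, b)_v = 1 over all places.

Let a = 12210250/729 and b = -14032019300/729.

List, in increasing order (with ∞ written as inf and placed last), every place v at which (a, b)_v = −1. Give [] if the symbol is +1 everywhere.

[5, 17]

(a, b) ≡ (10, -17) mod (ℚ^×)²; places V = {2, 3, 5, 13, 17, ∞}.
(a,b)_2: α=1, β=2; u≡5, v≡7 (mod 8); ε(u)ε(v)=0·1, αω(v)=1·0, βω(u)=2·1; sum ≡ 0  ⇒  +1.
(a,b)_17: α=2, u≡6; β=3, v≡16 (mod 17); (6|17)=-1, (16|17)=+1; sign (−1)^0·-1^3·+1^2 = -1.
(a,b)_5: α=3, u≡3; β=2, v≡2 (mod 5); (3|5)=-1, (2|5)=-1; sign (−1)^0·-1^2·-1^3 = -1.
(a,b)_13: α=2, u≡9; β=4, v≡9 (mod 13); (9|13)=+1, (9|13)=+1; sign (−1)^0·+1^4·+1^2 = +1.
(a,b)_∞: sgn(10)=+, sgn(-17)=−, so +1.
(a,b)_3: α=-6, u≡1; β=-6, v≡1 (mod 3); (1|3)=+1, (1|3)=+1; sign (−1)^0·+1^-6·+1^-6 = +1.
(10, -17 / ℚ) ramifies at {5, 17}: a division algebra.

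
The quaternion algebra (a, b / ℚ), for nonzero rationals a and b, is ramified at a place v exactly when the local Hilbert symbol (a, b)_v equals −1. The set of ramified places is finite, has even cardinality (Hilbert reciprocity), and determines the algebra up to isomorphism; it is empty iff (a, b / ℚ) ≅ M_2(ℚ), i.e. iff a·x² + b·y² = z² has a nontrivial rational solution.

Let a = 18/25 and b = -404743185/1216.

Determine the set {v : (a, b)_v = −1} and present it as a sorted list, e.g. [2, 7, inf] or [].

Mod squares: a ≡ 2, b ≡ -144115. Check v ∈ {∞, 2, 3, 5, 7, 11, 19, 37, 41}.
v=∞: 2 > 0 and -144115 < 0  ⇒  (a,b)_∞ = +1.
v=19: a=19^0·(≡3), b=19^-1·(≡3) mod 19; (3|19)=-1, (3|19)=-1; (−1)^{0·-1·9}·(-1)^-1·(-1)^0 = -1.
v=3: a=3^2·(≡2), b=3^2·(≡2) mod 3; (2|3)=-1, (2|3)=-1; (−1)^{2·2·1}·(-1)^2·(-1)^2 = +1.
v=7: a=7^0·(≡1), b=7^2·(≡1) mod 7; (1|7)=+1, (1|7)=+1; (−1)^{0·2·3}·(+1)^2·(+1)^0 = +1.
v=37: a=37^0·(≡17), b=37^1·(≡28) mod 37; (17|37)=-1, (28|37)=+1; (−1)^{0·1·18}·(-1)^1·(+1)^0 = -1.
v=5: a=5^-2·(≡3), b=5^1·(≡3) mod 5; (3|5)=-1, (3|5)=-1; (−1)^{-2·1·2}·(-1)^1·(-1)^-2 = -1.
v=11: a=11^0·(≡6), b=11^2·(≡10) mod 11; (6|11)=-1, (10|11)=-1; (−1)^{0·2·5}·(-1)^2·(-1)^0 = +1.
v=41: a=41^0·(≡4), b=41^1·(≡30) mod 41; (4|41)=+1, (30|41)=-1; (−1)^{0·1·20}·(+1)^1·(-1)^0 = +1.
v=2: v_2(a)=1, v_2(b)=-6; units ≡ 1, 5 (mod 8); ε·ε+αω+βω = 0·0+1·1+-6·0 ≡ 1  ⇒  (a,b)_2 = -1.
|Ram(2, -144115)| = 4, even; anisotropic at {2, 5, 19, 37}.

[2, 5, 19, 37]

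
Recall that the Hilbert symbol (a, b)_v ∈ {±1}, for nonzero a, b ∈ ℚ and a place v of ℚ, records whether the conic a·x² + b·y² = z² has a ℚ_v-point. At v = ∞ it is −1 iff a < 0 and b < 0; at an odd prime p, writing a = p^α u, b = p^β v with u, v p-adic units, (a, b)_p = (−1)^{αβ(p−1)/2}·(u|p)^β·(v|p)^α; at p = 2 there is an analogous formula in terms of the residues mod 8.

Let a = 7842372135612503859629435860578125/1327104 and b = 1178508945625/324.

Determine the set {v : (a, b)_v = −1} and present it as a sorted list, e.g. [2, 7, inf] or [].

(a, b) ≡ (10373, 6524617) mod (ℚ^×)²; places V = {2, 3, 5, 7, 11, 17, 23, 31, 37, 41, ∞}.
(a,b)_41: α=3, u≡29; β=1, v≡2 (mod 41); (29|41)=-1, (2|41)=+1; sign (−1)^0·-1^1·+1^3 = -1.
(a,b)_31: α=2, u≡10; β=0, v≡4 (mod 31); (10|31)=+1, (4|31)=+1; sign (−1)^0·+1^0·+1^2 = +1.
(a,b)_7: α=2, u≡6; β=0, v≡2 (mod 7); (6|7)=-1, (2|7)=+1; sign (−1)^0·-1^0·+1^2 = +1.
(a,b)_2: α=-14, β=-2; u≡5, v≡1 (mod 8); ε(u)ε(v)=0·0, αω(v)=-14·0, βω(u)=-2·1; sum ≡ 0  ⇒  +1.
(a,b)_5: α=6, u≡3; β=4, v≡2 (mod 5); (3|5)=-1, (2|5)=-1; sign (−1)^0·-1^4·-1^6 = +1.
(a,b)_17: α=8, u≡10; β=3, v≡15 (mod 17); (10|17)=-1, (15|17)=+1; sign (−1)^0·-1^3·+1^8 = -1.
(a,b)_23: α=3, u≡19; β=1, v≡14 (mod 23); (19|23)=-1, (14|23)=-1; sign (−1)^1·-1^1·-1^3 = -1.
(a,b)_3: α=-4, u≡2; β=-4, v≡1 (mod 3); (2|3)=-1, (1|3)=+1; sign (−1)^0·-1^-4·+1^-4 = +1.
(a,b)_∞: sgn(10373)=+, sgn(6524617)=+, so +1.
(a,b)_11: α=3, u≡6; β=1, v≡5 (mod 11); (6|11)=-1, (5|11)=+1; sign (−1)^1·-1^1·+1^3 = +1.
(a,b)_37: α=2, u≡13; β=1, v≡36 (mod 37); (13|37)=-1, (36|37)=+1; sign (−1)^0·-1^1·+1^2 = -1.
Ram(10373, 6524617) = {17, 23, 37, 41}; no ℚ_17-point on the conic.

[17, 23, 37, 41]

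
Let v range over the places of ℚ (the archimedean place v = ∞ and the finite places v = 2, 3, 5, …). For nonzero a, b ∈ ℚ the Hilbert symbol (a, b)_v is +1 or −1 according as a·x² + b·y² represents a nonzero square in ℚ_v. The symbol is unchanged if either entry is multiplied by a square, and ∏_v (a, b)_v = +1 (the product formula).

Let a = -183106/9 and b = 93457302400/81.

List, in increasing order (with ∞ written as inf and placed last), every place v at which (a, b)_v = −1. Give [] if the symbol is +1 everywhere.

[2, 11]

Mod squares: a ≡ -183106, b ≡ 574. Check v ∈ {∞, 2, 3, 5, 7, 11, 29, 41}.
v=2: v_2(a)=1, v_2(b)=7; units ≡ 7, 7 (mod 8); ε·ε+αω+βω = 1·1+1·0+7·0 ≡ 1  ⇒  (a,b)_2 = -1.
v=3: a=3^-2·(≡2), b=3^-4·(≡1) mod 3; (2|3)=-1, (1|3)=+1; (−1)^{-2·-4·1}·(-1)^-4·(+1)^-2 = +1.
v=∞: -183106 < 0 and 574 > 0  ⇒  (a,b)_∞ = +1.
v=11: a=11^1·(≡7), b=11^2·(≡7) mod 11; (7|11)=-1, (7|11)=-1; (−1)^{1·2·5}·(-1)^2·(-1)^1 = -1.
v=29: a=29^1·(≡17), b=29^2·(≡25) mod 29; (17|29)=-1, (25|29)=+1; (−1)^{1·2·14}·(-1)^2·(+1)^1 = +1.
v=5: a=5^0·(≡1), b=5^2·(≡1) mod 5; (1|5)=+1, (1|5)=+1; (−1)^{0·2·2}·(+1)^2·(+1)^0 = +1.
v=41: a=41^1·(≡14), b=41^1·(≡14) mod 41; (14|41)=-1, (14|41)=-1; (−1)^{1·1·20}·(-1)^1·(-1)^1 = +1.
v=7: a=7^1·(≡4), b=7^1·(≡3) mod 7; (4|7)=+1, (3|7)=-1; (−1)^{1·1·3}·(+1)^1·(-1)^1 = +1.
Ram(-183106, 574) = {2, 11}; no ℚ_2-point on the conic.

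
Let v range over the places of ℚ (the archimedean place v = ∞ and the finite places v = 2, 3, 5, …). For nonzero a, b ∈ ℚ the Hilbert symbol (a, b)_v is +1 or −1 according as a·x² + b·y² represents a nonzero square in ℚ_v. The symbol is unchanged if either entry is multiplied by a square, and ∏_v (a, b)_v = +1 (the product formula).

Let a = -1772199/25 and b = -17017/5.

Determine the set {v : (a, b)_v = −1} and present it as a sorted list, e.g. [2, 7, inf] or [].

Mod squares: a ≡ -2431, b ≡ -85085. Check v ∈ {∞, 2, 3, 5, 7, 11, 13, 17}.
v=2: v_2(a)=0, v_2(b)=0; units ≡ 1, 3 (mod 8); ε·ε+αω+βω = 0·1+0·1+0·0 ≡ 0  ⇒  (a,b)_2 = +1.
v=∞: -2431 < 0 and -85085 < 0  ⇒  (a,b)_∞ = -1.
v=3: a=3^6·(≡2), b=3^0·(≡1) mod 3; (2|3)=-1, (1|3)=+1; (−1)^{6·0·1}·(-1)^0·(+1)^6 = +1.
v=11: a=11^1·(≡10), b=11^1·(≡3) mod 11; (10|11)=-1, (3|11)=+1; (−1)^{1·1·5}·(-1)^1·(+1)^1 = +1.
v=7: a=7^0·(≡3), b=7^1·(≡1) mod 7; (3|7)=-1, (1|7)=+1; (−1)^{0·1·3}·(-1)^1·(+1)^0 = -1.
v=13: a=13^1·(≡5), b=13^1·(≡6) mod 13; (5|13)=-1, (6|13)=-1; (−1)^{1·1·6}·(-1)^1·(-1)^1 = +1.
v=17: a=17^1·(≡6), b=17^1·(≡14) mod 17; (6|17)=-1, (14|17)=-1; (−1)^{1·1·8}·(-1)^1·(-1)^1 = +1.
v=5: a=5^-2·(≡1), b=5^-1·(≡3) mod 5; (1|5)=+1, (3|5)=-1; (−1)^{-2·-1·2}·(+1)^-1·(-1)^-2 = +1.
Ram(-2431, -85085) = {7, ∞}; no ℚ_7-point on the conic.

[7, inf]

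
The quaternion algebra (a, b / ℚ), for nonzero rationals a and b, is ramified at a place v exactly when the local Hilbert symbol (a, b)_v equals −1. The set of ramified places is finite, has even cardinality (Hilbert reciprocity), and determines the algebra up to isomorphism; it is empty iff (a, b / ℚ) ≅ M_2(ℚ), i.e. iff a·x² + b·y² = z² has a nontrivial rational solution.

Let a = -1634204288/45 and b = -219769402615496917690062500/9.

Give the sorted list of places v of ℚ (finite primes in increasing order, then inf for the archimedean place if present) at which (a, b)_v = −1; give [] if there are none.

[2, 19, 47, inf]

(a, b) ≡ (-151810, -440249) mod (ℚ^×)²; places V = {2, 3, 5, 7, 17, 19, 29, 47, ∞}.
(a,b)_17: α=1, u≡6; β=3, v≡12 (mod 17); (6|17)=-1, (12|17)=-1; sign (−1)^0·-1^3·-1^1 = +1.
(a,b)_∞: sgn(-151810)=−, sgn(-440249)=−, so -1.
(a,b)_19: α=1, u≡9; β=3, v≡5 (mod 19); (9|19)=+1, (5|19)=+1; sign (−1)^1·+1^3·+1^1 = -1.
(a,b)_29: α=2, u≡4; β=5, v≡3 (mod 29); (4|29)=+1, (3|29)=-1; sign (−1)^0·+1^5·-1^2 = +1.
(a,b)_3: α=-2, u≡2; β=-2, v≡1 (mod 3); (2|3)=-1, (1|3)=+1; sign (−1)^0·-1^-2·+1^-2 = +1.
(a,b)_7: α=0, u≡6; β=2, v≡2 (mod 7); (6|7)=-1, (2|7)=+1; sign (−1)^0·-1^2·+1^0 = +1.
(a,b)_47: α=1, u≡40; β=3, v≡35 (mod 47); (40|47)=-1, (35|47)=-1; sign (−1)^1·-1^3·-1^1 = -1.
(a,b)_5: α=-1, u≡3; β=6, v≡4 (mod 5); (3|5)=-1, (4|5)=+1; sign (−1)^0·-1^6·+1^-1 = +1.
(a,b)_2: α=7, β=2; u≡7, v≡7 (mod 8); ε(u)ε(v)=1·1, αω(v)=7·0, βω(u)=2·0; sum ≡ 1  ⇒  -1.
(-151810, -440249 / ℚ) ramifies at {2, 19, 47, ∞}: a division algebra.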